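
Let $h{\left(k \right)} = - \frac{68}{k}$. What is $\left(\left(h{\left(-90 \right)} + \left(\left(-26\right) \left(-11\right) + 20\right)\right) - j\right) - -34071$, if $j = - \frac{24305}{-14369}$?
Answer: $\frac{22227734906}{646605} \approx 34376.0$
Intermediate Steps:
$j = \frac{24305}{14369}$ ($j = \left(-24305\right) \left(- \frac{1}{14369}\right) = \frac{24305}{14369} \approx 1.6915$)
$\left(\left(h{\left(-90 \right)} + \left(\left(-26\right) \left(-11\right) + 20\right)\right) - j\right) - -34071 = \left(\left(- \frac{68}{-90} + \left(\left(-26\right) \left(-11\right) + 20\right)\right) - \frac{24305}{14369}\right) - -34071 = \left(\left(\left(-68\right) \left(- \frac{1}{90}\right) + \left(286 + 20\right)\right) - \frac{24305}{14369}\right) + 34071 = \left(\left(\frac{34}{45} + 306\right) - \frac{24305}{14369}\right) + 34071 = \left(\frac{13804}{45} - \frac{24305}{14369}\right) + 34071 = \frac{197255951}{646605} + 34071 = \frac{22227734906}{646605}$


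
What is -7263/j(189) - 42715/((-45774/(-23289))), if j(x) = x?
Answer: -2325280217/106806 ≈ -21771.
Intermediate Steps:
-7263/j(189) - 42715/((-45774/(-23289))) = -7263/189 - 42715/((-45774/(-23289))) = -7263*1/189 - 42715/((-45774*(-1/23289))) = -269/7 - 42715/15258/7763 = -269/7 - 42715*7763/15258 = -269/7 - 331596545/15258 = -2325280217/106806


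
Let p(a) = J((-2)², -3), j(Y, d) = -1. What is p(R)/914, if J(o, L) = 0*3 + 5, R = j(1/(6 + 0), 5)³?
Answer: 5/914 ≈ 0.0054705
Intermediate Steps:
R = -1 (R = (-1)³ = -1)
J(o, L) = 5 (J(o, L) = 0 + 5 = 5)
p(a) = 5
p(R)/914 = 5/914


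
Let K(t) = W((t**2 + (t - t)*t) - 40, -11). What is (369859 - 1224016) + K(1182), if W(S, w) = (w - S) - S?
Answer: -3648336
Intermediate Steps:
W(S, w) = w - 2*S
K(t) = 69 - 2*t**2 (K(t) = -11 - 2*((t**2 + (t - t)*t) - 40) = -11 - 2*((t**2 + 0*t) - 40) = -11 - 2*((t**2 + 0) - 40) = -11 - 2*(t**2 - 40) = -11 - 2*(-40 + t**2) = -11 + (80 - 2*t**2) = 69 - 2*t**2)
(369859 - 1224016) + K(1182) = (369859 - 1224016) + (69 - 2*1182**2) = -854157 + (69 - 2*1397124) = -854157 + (69 - 2794248) = -854157 - 2794179 = -3648336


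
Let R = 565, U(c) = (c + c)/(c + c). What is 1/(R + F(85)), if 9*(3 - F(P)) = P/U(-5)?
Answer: 9/5027 ≈ 0.0017903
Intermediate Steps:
U(c) = 1 (U(c) = (2*c)/((2*c)) = (2*c)*(1/(2*c)) = 1)
F(P) = 3 - P/9 (F(P) = 3 - P/(9*1) = 3 - P/9)
1/(R + F(85)) = 1/(565 + (3 - ⅑*85)) = 1/(565 + (3 - 85/9)) = 1/(565 - 58/9) = 1/(5027/9) = 9/5027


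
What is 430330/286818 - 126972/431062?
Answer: 37270263841/30909085179 ≈ 1.2058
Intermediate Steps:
430330/286818 - 126972/431062 = 430330*(1/286818) - 126972*1/431062 = 215165/143409 - 63486/215531 = 37270263841/30909085179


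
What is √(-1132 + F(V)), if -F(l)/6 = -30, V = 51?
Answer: 2*I*√238 ≈ 30.854*I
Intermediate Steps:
F(l) = 180 (F(l) = -6*(-30) = 180)
√(-1132 + F(V)) = √(-1132 + 180) = √(-952) = 2*I*√238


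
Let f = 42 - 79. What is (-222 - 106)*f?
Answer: 12136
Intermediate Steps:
f = -37
(-222 - 106)*f = (-222 - 106)*(-37) = -328*(-37) = 12136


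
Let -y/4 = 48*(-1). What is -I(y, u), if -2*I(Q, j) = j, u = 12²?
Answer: 72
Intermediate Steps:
u = 144
y = 192 (y = -192*(-1) = -4*(-48) = 192)
I(Q, j) = -j/2
-I(y, u) = -(-1)*144/2 = -1*(-72) = 72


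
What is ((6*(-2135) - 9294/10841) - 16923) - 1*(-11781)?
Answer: -194626926/10841 ≈ -17953.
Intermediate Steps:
((6*(-2135) - 9294/10841) - 16923) - 1*(-11781) = ((-12810 - 9294*1/10841) - 16923) + 11781 = ((-12810 - 9294/10841) - 16923) + 11781 = (-138882504/10841 - 16923) + 11781 = -322344747/10841 + 11781 = -194626926/10841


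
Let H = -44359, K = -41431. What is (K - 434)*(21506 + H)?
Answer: 956740845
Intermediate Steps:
(K - 434)*(21506 + H) = (-41431 - 434)*(21506 - 44359) = -41865*(-22853) = 956740845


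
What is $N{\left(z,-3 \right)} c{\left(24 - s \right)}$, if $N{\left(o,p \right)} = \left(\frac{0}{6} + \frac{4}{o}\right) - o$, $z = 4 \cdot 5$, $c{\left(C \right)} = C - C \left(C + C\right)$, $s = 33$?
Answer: $\frac{16929}{5} \approx 3385.8$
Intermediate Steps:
$c{\left(C \right)} = C - 2 C^{2}$ ($c{\left(C \right)} = C - C 2 C = C - 2 C^{2}$)
$z = 20$
$N{\left(o,p \right)} = - o + \frac{4}{o}$ ($N{\left(o,p \right)} = \left(0 \cdot \frac{1}{6} + \frac{4}{o}\right) - o = \left(0 + \frac{4}{o}\right) - o = \frac{4}{o} - o = - o + \frac{4}{o}$)
$N{\left(z,-3 \right)} c{\left(24 - s \right)} = \left(\left(-1\right) 20 + \frac{4}{20}\right) \left(24 - 33\right) \left(1 - 2 \left(24 - 33\right)\right) = \left(-20 + 4 \cdot \frac{1}{20}\right) \left(24 - 33\right) \left(1 - 2 \left(24 - 33\right)\right) = \left(-20 + \frac{1}{5}\right) \left(- 9 \left(1 - -18\right)\right) = - \frac{99 \left(- 9 \left(1 + 18\right)\right)}{5} = - \frac{99 \left(\left(-9\right) 19\right)}{5} = \left(- \frac{99}{5}\right) \left(-171\right) = \frac{16929}{5}$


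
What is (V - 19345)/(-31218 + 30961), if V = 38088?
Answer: -18743/257 ≈ -72.930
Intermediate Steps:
(V - 19345)/(-31218 + 30961) = (38088 - 19345)/(-31218 + 30961) = 18743/(-257) = 18743*(-1/257) = -18743/257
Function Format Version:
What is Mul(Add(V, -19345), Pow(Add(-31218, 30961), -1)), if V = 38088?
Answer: Rational(-18743, 257) ≈ -72.930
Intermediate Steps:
Mul(Add(V, -19345), Pow(Add(-31218, 30961), -1)) = Mul(Add(38088, -19345), Pow(Add(-31218, 30961), -1)) = Mul(18743, Pow(-257, -1)) = Mul(18743, Rational(-1, 257)) = Rational(-18743, 257)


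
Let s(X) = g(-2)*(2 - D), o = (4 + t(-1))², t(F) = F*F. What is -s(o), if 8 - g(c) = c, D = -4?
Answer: -60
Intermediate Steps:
t(F) = F²
g(c) = 8 - c
o = 25 (o = (4 + (-1)²)² = (4 + 1)² = 5² = 25)
s(X) = 60 (s(X) = (8 - 1*(-2))*(2 - 1*(-4)) = (8 + 2)*(2 + 4) = 10*6 = 60)
-s(o) = -1*60 = -60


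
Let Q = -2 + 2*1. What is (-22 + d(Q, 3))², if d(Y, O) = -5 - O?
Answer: 900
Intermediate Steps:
Q = 0 (Q = -2 + 2 = 0)
(-22 + d(Q, 3))² = (-22 + (-5 - 1*3))² = (-22 + (-5 - 3))² = (-22 - 8)² = (-30)² = 900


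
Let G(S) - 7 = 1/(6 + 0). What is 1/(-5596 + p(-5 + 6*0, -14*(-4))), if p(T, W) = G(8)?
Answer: -6/33533 ≈ -0.00017893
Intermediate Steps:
G(S) = 43/6 (G(S) = 7 + 1/(6 + 0) = 7 + 1/6 = 7 + ⅙ = 43/6)
p(T, W) = 43/6
1/(-5596 + p(-5 + 6*0, -14*(-4))) = 1/(-5596 + 43/6) = 1/(-33533/6) = -6/33533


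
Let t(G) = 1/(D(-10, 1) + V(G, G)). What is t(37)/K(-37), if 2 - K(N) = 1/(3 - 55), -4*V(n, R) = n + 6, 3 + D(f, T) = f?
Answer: -208/9975 ≈ -0.020852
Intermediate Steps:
D(f, T) = -3 + f
V(n, R) = -3/2 - n/4 (V(n, R) = -(n + 6)/4 = -(6 + n)/4 = -3/2 - n/4)
K(N) = 105/52 (K(N) = 2 - 1/(3 - 55) = 2 - 1/(-52) = 2 - 1*(-1/52) = 2 + 1/52 = 105/52)
t(G) = 1/(-29/2 - G/4) (t(G) = 1/((-3 - 10) + (-3/2 - G/4)) = 1/(-13 + (-3/2 - G/4)) = 1/(-29/2 - G/4))
t(37)/K(-37) = (-4/(58 + 37))/(105/52) = -4/95*(52/105) = -4*1/95*(52/105) = -4/95*52/105 = -208/9975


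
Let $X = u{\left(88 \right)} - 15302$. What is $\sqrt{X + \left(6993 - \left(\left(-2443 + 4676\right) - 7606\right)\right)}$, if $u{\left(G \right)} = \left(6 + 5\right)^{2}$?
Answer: $i \sqrt{2815} \approx 53.057 i$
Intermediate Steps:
$u{\left(G \right)} = 121$ ($u{\left(G \right)} = 11^{2} = 121$)
$X = -15181$ ($X = 121 - 15302 = -15181$)
$\sqrt{X + \left(6993 - \left(\left(-2443 + 4676\right) - 7606\right)\right)} = \sqrt{-15181 + \left(6993 - \left(\left(-2443 + 4676\right) - 7606\right)\right)} = \sqrt{-15181 + \left(6993 - \left(2233 - 7606\right)\right)} = \sqrt{-15181 + \left(6993 - -5373\right)} = \sqrt{-15181 + \left(6993 + 5373\right)} = \sqrt{-15181 + 12366} = \sqrt{-2815} = i \sqrt{2815}$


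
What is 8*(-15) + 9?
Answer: -111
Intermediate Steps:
8*(-15) + 9 = -120 + 9 = -111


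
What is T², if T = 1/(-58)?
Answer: 1/3364 ≈ 0.00029727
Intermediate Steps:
T = -1/58 ≈ -0.017241
T² = (-1/58)² = 1/3364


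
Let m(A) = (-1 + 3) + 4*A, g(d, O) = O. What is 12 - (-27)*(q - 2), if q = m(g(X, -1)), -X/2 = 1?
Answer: -96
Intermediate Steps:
X = -2 (X = -2*1 = -2)
m(A) = 2 + 4*A
q = -2 (q = 2 + 4*(-1) = 2 - 4 = -2)
12 - (-27)*(q - 2) = 12 - (-27)*(-2 - 2) = 12 - (-27)*(-4) = 12 - 27*4 = 12 - 108 = -96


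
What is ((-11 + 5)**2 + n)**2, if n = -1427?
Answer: 1934881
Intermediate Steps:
((-11 + 5)**2 + n)**2 = ((-11 + 5)**2 - 1427)**2 = ((-6)**2 - 1427)**2 = (36 - 1427)**2 = (-1391)**2 = 1934881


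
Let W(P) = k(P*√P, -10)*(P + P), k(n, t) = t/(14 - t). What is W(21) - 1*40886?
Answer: -81807/2 ≈ -40904.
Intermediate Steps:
W(P) = -5*P/6 (W(P) = (-1*(-10)/(-14 - 10))*(P + P) = (-1*(-10)/(-24))*(2*P) = (-1*(-10)*(-1/24))*(2*P) = -5*P/6)
W(21) - 1*40886 = -⅚*21 - 1*40886 = -35/2 - 40886 = -81807/2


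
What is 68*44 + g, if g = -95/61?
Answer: 182417/61 ≈ 2990.4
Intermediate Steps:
g = -95/61 (g = -95*1/61 = -95/61 ≈ -1.5574)
68*44 + g = 68*44 - 95/61 = 2992 - 95/61 = 182417/61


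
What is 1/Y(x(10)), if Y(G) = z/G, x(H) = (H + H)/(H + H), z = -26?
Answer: -1/26 ≈ -0.038462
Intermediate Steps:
x(H) = 1 (x(H) = (2*H)/((2*H)) = (2*H)*(1/(2*H)) = 1)
Y(G) = -26/G
1/Y(x(10)) = 1/(-26/1) = 1/(-26*1) = 1/(-26) = -1/26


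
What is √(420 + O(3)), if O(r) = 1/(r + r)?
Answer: √15126/6 ≈ 20.498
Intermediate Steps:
O(r) = 1/(2*r)
√(420 + O(3)) = √(420 + (½)/3) = √(420 + (½)*(⅓)) = √(420 + ⅙) = √(2521/6) = √15126/6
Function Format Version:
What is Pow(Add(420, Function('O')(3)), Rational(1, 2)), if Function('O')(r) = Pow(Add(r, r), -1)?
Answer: Mul(Rational(1, 6), Pow(15126, Rational(1, 2))) ≈ 20.498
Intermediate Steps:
Function('O')(r) = Mul(Rational(1, 2), Pow(r, -1)) (Function('O')(r) = Pow(Mul(2, r), -1) = Mul(Rational(1, 2), Pow(r, -1)))
Pow(Add(420, Function('O')(3)), Rational(1, 2)) = Pow(Add(420, Mul(Rational(1, 2), Pow(3, -1))), Rational(1, 2)) = Pow(Add(420, Mul(Rational(1, 2), Rational(1, 3))), Rational(1, 2)) = Pow(Add(420, Rational(1, 6)), Rational(1, 2)) = Pow(Rational(2521, 6), Rational(1, 2)) = Mul(Rational(1, 6), Pow(15126, Rational(1, 2)))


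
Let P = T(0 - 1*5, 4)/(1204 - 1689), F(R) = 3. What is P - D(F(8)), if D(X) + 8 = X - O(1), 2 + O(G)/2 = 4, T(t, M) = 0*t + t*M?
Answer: 877/97 ≈ 9.0412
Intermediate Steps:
T(t, M) = M*t (T(t, M) = 0 + M*t = M*t)
O(G) = 4 (O(G) = -4 + 2*4 = -4 + 8 = 4)
P = 4/97 (P = (4*(0 - 1*5))/(1204 - 1689) = (4*(0 - 5))/(-485) = (4*(-5))*(-1/485) = -20*(-1/485) = 4/97 ≈ 0.041237)
D(X) = -12 + X (D(X) = -8 + (X - 1*4) = -8 + (X - 4) = -8 + (-4 + X) = -12 + X)
P - D(F(8)) = 4/97 - (-12 + 3) = 4/97 - 1*(-9) = 4/97 + 9 = 877/97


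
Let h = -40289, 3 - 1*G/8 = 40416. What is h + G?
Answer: -363593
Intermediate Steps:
G = -323304 (G = 24 - 8*40416 = 24 - 323328 = -323304)
h + G = -40289 - 323304 = -363593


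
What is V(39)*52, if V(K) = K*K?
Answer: 79092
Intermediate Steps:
V(K) = K²
V(39)*52 = 39²*52 = 1521*52 = 79092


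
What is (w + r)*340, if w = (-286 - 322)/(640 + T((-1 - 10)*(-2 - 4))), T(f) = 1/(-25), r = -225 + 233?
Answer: 38349280/15999 ≈ 2397.0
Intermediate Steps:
r = 8
T(f) = -1/25
w = -15200/15999 (w = (-286 - 322)/(640 - 1/25) = -608/15999/25 = -608*25/15999 = -15200/15999 ≈ -0.95006)
(w + r)*340 = (-15200/15999 + 8)*340 = (112792/15999)*340 = 38349280/15999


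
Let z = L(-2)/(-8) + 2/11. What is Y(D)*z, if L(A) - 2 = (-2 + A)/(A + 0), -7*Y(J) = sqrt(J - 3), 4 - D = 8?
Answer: I*sqrt(7)/22 ≈ 0.12026*I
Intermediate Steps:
D = -4 (D = 4 - 1*8 = 4 - 8 = -4)
Y(J) = -sqrt(-3 + J)/7 (Y(J) = -sqrt(J - 3)/7 = -sqrt(-3 + J)/7)
L(A) = 2 + (-2 + A)/A (L(A) = 2 + (-2 + A)/(A + 0) = 2 + (-2 + A)/A)
z = -7/22 (z = (3 - 2/(-2))/(-8) + 2/11 = (3 - 2*(-1/2))*(-1/8) + 2*(1/11) = (3 + 1)*(-1/8) + 2/11 = 4*(-1/8) + 2/11 = -1/2 + 2/11 = -7/22 ≈ -0.31818)
Y(D)*z = -sqrt(-3 - 4)/7*(-7/22) = -I*sqrt(7)/7*(-7/22) = I*sqrt(7)/22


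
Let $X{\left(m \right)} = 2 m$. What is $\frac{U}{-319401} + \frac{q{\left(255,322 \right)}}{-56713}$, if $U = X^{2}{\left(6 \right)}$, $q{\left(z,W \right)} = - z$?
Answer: $\frac{8142287}{2012687657} \approx 0.0040455$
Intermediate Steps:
$U = 144$ ($U = \left(2 \cdot 6\right)^{2} = 12^{2} = 144$)
$\frac{U}{-319401} + \frac{q{\left(255,322 \right)}}{-56713} = \frac{144}{-319401} + \frac{\left(-1\right) 255}{-56713} = 144 \left(- \frac{1}{319401}\right) - - \frac{255}{56713} = - \frac{16}{35489} + \frac{255}{56713} = \frac{8142287}{2012687657}$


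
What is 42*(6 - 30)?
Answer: -1008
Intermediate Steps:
42*(6 - 30) = 42*(-24) = -1008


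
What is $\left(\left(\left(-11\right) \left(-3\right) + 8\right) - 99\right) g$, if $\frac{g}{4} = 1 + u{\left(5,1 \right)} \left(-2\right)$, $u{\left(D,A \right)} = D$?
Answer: $2088$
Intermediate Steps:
$g = -36$ ($g = 4 \left(1 + 5 \left(-2\right)\right) = 4 \left(1 - 10\right) = 4 \left(-9\right) = -36$)
$\left(\left(\left(-11\right) \left(-3\right) + 8\right) - 99\right) g = \left(\left(\left(-11\right) \left(-3\right) + 8\right) - 99\right) \left(-36\right) = \left(\left(33 + 8\right) - 99\right) \left(-36\right) = \left(41 - 99\right) \left(-36\right) = \left(-58\right) \left(-36\right) = 2088$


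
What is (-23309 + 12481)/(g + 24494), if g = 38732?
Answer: -5414/31613 ≈ -0.17126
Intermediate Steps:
(-23309 + 12481)/(g + 24494) = (-23309 + 12481)/(38732 + 24494) = -10828/63226 = -10828*1/63226 = -5414/31613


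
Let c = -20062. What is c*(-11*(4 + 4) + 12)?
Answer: 1524712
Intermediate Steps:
c*(-11*(4 + 4) + 12) = -20062*(-11*(4 + 4) + 12) = -20062*(-11*8 + 12) = -20062*(-88 + 12) = -20062*(-76) = 1524712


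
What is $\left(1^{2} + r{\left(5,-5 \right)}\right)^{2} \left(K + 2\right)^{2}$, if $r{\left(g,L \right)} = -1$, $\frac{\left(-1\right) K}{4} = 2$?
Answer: $0$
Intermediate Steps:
$K = -8$ ($K = \left(-4\right) 2 = -8$)
$\left(1^{2} + r{\left(5,-5 \right)}\right)^{2} \left(K + 2\right)^{2} = \left(1^{2} - 1\right)^{2} \left(-8 + 2\right)^{2} = \left(1 - 1\right)^{2} \left(-6\right)^{2} = 0^{2} \cdot 36 = 0 \cdot 36 = 0$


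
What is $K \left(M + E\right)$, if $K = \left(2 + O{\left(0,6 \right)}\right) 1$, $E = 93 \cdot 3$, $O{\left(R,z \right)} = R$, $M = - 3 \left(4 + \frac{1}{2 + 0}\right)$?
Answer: $531$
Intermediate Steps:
$M = - \frac{27}{2}$ ($M = - 3 \left(4 + \frac{1}{2}\right) = \left(-3\right) \frac{9}{2} = - \frac{27}{2} \approx -13.5$)
$E = 279$
$K = 2$ ($K = \left(2 + 0\right) 1 = 2 \cdot 1 = 2$)
$K \left(M + E\right) = 2 \left(- \frac{27}{2} + 279\right) = 2 \cdot \frac{531}{2} = 531$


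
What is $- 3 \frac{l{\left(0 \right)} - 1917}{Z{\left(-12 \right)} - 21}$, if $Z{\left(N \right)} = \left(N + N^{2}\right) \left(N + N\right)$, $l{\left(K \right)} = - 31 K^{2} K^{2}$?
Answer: $- \frac{1917}{1063} \approx -1.8034$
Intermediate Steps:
$l{\left(K \right)} = - 31 K^{4}$
$Z{\left(N \right)} = 2 N \left(N + N^{2}\right)$ ($Z{\left(N \right)} = \left(N + N^{2}\right) 2 N = 2 N \left(N + N^{2}\right)$)
$- 3 \frac{l{\left(0 \right)} - 1917}{Z{\left(-12 \right)} - 21} = - 3 \frac{- 31 \cdot 0^{4} - 1917}{2 \left(-12\right)^{2} \left(1 - 12\right) - 21} = - 3 \frac{\left(-31\right) 0 - 1917}{2 \cdot 144 \left(-11\right) - 21} = - 3 \frac{0 - 1917}{-3168 - 21} = - 3 \left(- \frac{1917}{-3189}\right) = - 3 \left(\left(-1917\right) \left(- \frac{1}{3189}\right)\right) = \left(-3\right) \frac{639}{1063} = - \frac{1917}{1063}$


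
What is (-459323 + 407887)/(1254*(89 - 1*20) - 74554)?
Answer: -12859/2993 ≈ -4.2964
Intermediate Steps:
(-459323 + 407887)/(1254*(89 - 1*20) - 74554) = -51436/(1254*(89 - 20) - 74554) = -51436/(1254*69 - 74554) = -51436/(86526 - 74554) = -51436/11972 = -51436*1/11972 = -12859/2993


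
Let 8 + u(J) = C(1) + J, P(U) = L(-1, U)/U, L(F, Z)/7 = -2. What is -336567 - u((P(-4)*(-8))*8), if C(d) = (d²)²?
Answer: -336336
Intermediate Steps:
L(F, Z) = -14 (L(F, Z) = 7*(-2) = -14)
C(d) = d⁴
P(U) = -14/U
u(J) = -7 + J (u(J) = -8 + (1⁴ + J) = -8 + (1 + J) = -7 + J)
-336567 - u((P(-4)*(-8))*8) = -336567 - (-7 + (-14/(-4)*(-8))*8) = -336567 - (-7 + (-14*(-¼)*(-8))*8) = -336567 - (-7 + ((7/2)*(-8))*8) = -336567 - (-7 - 28*8) = -336567 - (-7 - 224) = -336567 - 1*(-231) = -336567 + 231 = -336336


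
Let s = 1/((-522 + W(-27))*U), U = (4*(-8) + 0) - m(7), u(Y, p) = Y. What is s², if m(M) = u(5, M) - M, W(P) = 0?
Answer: 1/245235600 ≈ 4.0777e-9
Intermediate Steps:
m(M) = 5 - M
U = -30 (U = (4*(-8) + 0) - (5 - 1*7) = (-32 + 0) - (5 - 7) = -32 - 1*(-2) = -32 + 2 = -30)
s = 1/15660 (s = 1/((-522 + 0)*(-30)) = -1/30/(-522) = -1/522*(-1/30) = 1/15660 ≈ 6.3857e-5)
s² = (1/15660)² = 1/245235600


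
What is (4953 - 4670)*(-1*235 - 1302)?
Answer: -434971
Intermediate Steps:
(4953 - 4670)*(-1*235 - 1302) = 283*(-235 - 1302) = 283*(-1537) = -434971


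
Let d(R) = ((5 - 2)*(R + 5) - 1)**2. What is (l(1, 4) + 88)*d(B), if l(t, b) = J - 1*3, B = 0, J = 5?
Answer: 17640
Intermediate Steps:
l(t, b) = 2 (l(t, b) = 5 - 1*3 = 5 - 3 = 2)
d(R) = (14 + 3*R)**2 (d(R) = (3*(5 + R) - 1)**2 = ((15 + 3*R) - 1)**2 = (14 + 3*R)**2)
(l(1, 4) + 88)*d(B) = (2 + 88)*(14 + 3*0)**2 = 90*(14 + 0)**2 = 90*14**2 = 90*196 = 17640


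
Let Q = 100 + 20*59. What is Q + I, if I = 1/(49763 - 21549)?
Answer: 36113921/28214 ≈ 1280.0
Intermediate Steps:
I = 1/28214 ≈ 3.5443e-5
Q = 1280 (Q = 100 + 1180 = 1280)
Q + I = 1280 + 1/28214 = 36113921/28214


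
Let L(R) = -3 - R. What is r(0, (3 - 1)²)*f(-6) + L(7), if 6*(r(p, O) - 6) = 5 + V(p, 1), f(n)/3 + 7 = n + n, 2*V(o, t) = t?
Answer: -1617/4 ≈ -404.25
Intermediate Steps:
V(o, t) = t/2
f(n) = -21 + 6*n (f(n) = -21 + 3*(n + n) = -21 + 3*(2*n) = -21 + 6*n)
r(p, O) = 83/12 (r(p, O) = 6 + (5 + (½)*1)/6 = 6 + (5 + ½)/6 = 6 + (⅙)*(11/2) = 6 + 11/12 = 83/12)
r(0, (3 - 1)²)*f(-6) + L(7) = 83*(-21 + 6*(-6))/12 + (-3 - 1*7) = 83*(-21 - 36)/12 + (-3 - 7) = (83/12)*(-57) - 10 = -1577/4 - 10 = -1617/4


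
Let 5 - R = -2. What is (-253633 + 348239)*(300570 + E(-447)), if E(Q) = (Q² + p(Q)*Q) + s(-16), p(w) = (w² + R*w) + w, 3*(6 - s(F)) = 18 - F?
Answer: -24753407491192/3 ≈ -8.2511e+12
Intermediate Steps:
s(F) = F/3 (s(F) = 6 - (18 - F)/3 = 6 + (-6 + F/3) = F/3)
R = 7 (R = 5 - 1*(-2) = 5 + 2 = 7)
p(w) = w² + 8*w (p(w) = (w² + 7*w) + w = w² + 8*w)
E(Q) = -16/3 + Q² + Q²*(8 + Q) (E(Q) = (Q² + (Q*(8 + Q))*Q) + (⅓)*(-16) = (Q² + Q²*(8 + Q)) - 16/3 = -16/3 + Q² + Q²*(8 + Q))
(-253633 + 348239)*(300570 + E(-447)) = (-253633 + 348239)*(300570 + (-16/3 + (-447)³ + 9*(-447)²)) = 94606*(300570 + (-16/3 - 89314623 + 9*199809)) = 94606*(300570 + (-16/3 - 89314623 + 1798281)) = 94606*(300570 - 262549042/3) = 94606*(-261647332/3) = -24753407491192/3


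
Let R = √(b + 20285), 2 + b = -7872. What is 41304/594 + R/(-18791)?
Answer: 6884/99 - 3*√1379/18791 ≈ 69.529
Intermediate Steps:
b = -7874 (b = -2 - 7872 = -7874)
R = 3*√1379 (R = √(-7874 + 20285) = √12411 = 3*√1379 ≈ 111.40)
41304/594 + R/(-18791) = 41304/594 + (3*√1379)/(-18791) = 41304*(1/594) + (3*√1379)*(-1/18791) = 6884/99 - 3*√1379/18791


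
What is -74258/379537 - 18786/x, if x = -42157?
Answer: 3999487576/16000141309 ≈ 0.24997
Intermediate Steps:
-74258/379537 - 18786/x = -74258/379537 - 18786/(-42157) = -74258*1/379537 - 18786*(-1/42157) = -74258/379537 + 18786/42157 = 3999487576/16000141309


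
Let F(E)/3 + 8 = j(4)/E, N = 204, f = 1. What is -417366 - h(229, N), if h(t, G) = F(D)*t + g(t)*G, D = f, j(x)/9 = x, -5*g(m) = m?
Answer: -2136294/5 ≈ -4.2726e+5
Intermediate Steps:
g(m) = -m/5
j(x) = 9*x
D = 1
F(E) = -24 + 108/E (F(E) = -24 + 3*((9*4)/E) = -24 + 3*(36/E) = -24 + 108/E)
h(t, G) = 84*t - G*t/5 (h(t, G) = (-24 + 108/1)*t + (-t/5)*G = (-24 + 108*1)*t - G*t/5 = (-24 + 108)*t - G*t/5 = 84*t - G*t/5)
-417366 - h(229, N) = -417366 - 229*(420 - 1*204)/5 = -417366 - 229*(420 - 204)/5 = -417366 - 229*216/5 = -417366 - 1*49464/5 = -417366 - 49464/5 = -2136294/5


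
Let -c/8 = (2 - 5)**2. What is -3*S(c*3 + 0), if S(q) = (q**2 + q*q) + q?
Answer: -279288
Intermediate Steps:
c = -72 (c = -8*(2 - 5)**2 = -8*(-3)**2 = -8*9 = -72)
S(q) = q + 2*q**2 (S(q) = (q**2 + q**2) + q = 2*q**2 + q = q + 2*q**2)
-3*S(c*3 + 0) = -3*(-72*3 + 0)*(1 + 2*(-72*3 + 0)) = -3*(-216 + 0)*(1 + 2*(-216 + 0)) = -(-648)*(1 + 2*(-216)) = -(-648)*(1 - 432) = -(-648)*(-431) = -3*93096 = -279288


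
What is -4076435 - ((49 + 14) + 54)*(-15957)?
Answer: -2209466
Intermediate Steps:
-4076435 - ((49 + 14) + 54)*(-15957) = -4076435 - (63 + 54)*(-15957) = -4076435 - 117*(-15957) = -4076435 - 1*(-1866969) = -4076435 + 1866969 = -2209466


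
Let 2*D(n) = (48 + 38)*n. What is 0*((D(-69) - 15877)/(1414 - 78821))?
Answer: 0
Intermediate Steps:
D(n) = 43*n (D(n) = ((48 + 38)*n)/2 = (86*n)/2 = 43*n)
0*((D(-69) - 15877)/(1414 - 78821)) = 0*((43*(-69) - 15877)/(1414 - 78821)) = 0*((-2967 - 15877)/(-77407)) = 0*(-18844*(-1/77407)) = 0*(18844/77407) = 0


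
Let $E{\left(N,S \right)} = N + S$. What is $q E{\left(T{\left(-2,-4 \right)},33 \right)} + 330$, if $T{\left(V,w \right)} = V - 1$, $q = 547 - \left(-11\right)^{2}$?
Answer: $13110$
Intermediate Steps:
$q = 426$ ($q = 547 - 121 = 426$)
$T{\left(V,w \right)} = -1 + V$ ($T{\left(V,w \right)} = V - 1 = -1 + V$)
$q E{\left(T{\left(-2,-4 \right)},33 \right)} + 330 = 426 \left(\left(-1 - 2\right) + 33\right) + 330 = 426 \left(-3 + 33\right) + 330 = 426 \cdot 30 + 330 = 12780 + 330 = 13110$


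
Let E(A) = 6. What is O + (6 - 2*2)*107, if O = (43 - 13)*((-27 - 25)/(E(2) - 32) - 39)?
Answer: -896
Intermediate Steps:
O = -1110 (O = (43 - 13)*((-27 - 25)/(6 - 32) - 39) = 30*(-52/(-26) - 39) = 30*(-52*(-1/26) - 39) = 30*(2 - 39) = 30*(-37) = -1110)
O + (6 - 2*2)*107 = -1110 + (6 - 2*2)*107 = -1110 + (6 - 4)*107 = -1110 + 2*107 = -1110 + 214 = -896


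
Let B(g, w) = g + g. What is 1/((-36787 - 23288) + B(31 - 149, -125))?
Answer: -1/60311 ≈ -1.6581e-5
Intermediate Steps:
B(g, w) = 2*g
1/((-36787 - 23288) + B(31 - 149, -125)) = 1/((-36787 - 23288) + 2*(31 - 149)) = 1/(-60075 + 2*(-118)) = 1/(-60075 - 236) = 1/(-60311) = -1/60311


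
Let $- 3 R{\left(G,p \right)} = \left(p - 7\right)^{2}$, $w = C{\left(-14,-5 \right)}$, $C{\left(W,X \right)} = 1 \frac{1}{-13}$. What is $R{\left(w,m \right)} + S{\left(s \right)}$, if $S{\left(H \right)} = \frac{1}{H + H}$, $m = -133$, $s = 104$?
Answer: $- \frac{4076797}{624} \approx -6533.3$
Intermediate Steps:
$S{\left(H \right)} = \frac{1}{2 H}$
$C{\left(W,X \right)} = - \frac{1}{13}$ ($C{\left(W,X \right)} = 1 \left(- \frac{1}{13}\right) = - \frac{1}{13}$)
$w = - \frac{1}{13} \approx -0.076923$
$R{\left(G,p \right)} = - \frac{\left(-7 + p\right)^{2}}{3}$ ($R{\left(G,p \right)} = - \frac{\left(p - 7\right)^{2}}{3} = - \frac{\left(-7 + p\right)^{2}}{3}$)
$R{\left(w,m \right)} + S{\left(s \right)} = - \frac{\left(-7 - 133\right)^{2}}{3} + \frac{1}{2 \cdot 104} = - \frac{\left(-140\right)^{2}}{3} + \frac{1}{2} \cdot \frac{1}{104} = \left(- \frac{1}{3}\right) 19600 + \frac{1}{208} = - \frac{19600}{3} + \frac{1}{208} = - \frac{4076797}{624}$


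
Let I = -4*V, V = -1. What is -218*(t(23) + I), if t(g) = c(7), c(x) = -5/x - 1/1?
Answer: -3488/7 ≈ -498.29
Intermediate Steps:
c(x) = -1 - 5/x (c(x) = -5/x - 1*1 = -5/x - 1 = -1 - 5/x)
t(g) = -12/7 (t(g) = (-5 - 1*7)/7 = (-5 - 7)/7 = (1/7)*(-12) = -12/7)
I = 4 (I = -4*(-1) = 4)
-218*(t(23) + I) = -218*(-12/7 + 4) = -218*16/7 = -3488/7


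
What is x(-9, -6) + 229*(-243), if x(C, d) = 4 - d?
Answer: -55637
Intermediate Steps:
x(-9, -6) + 229*(-243) = (4 - 1*(-6)) + 229*(-243) = (4 + 6) - 55647 = 10 - 55647 = -55637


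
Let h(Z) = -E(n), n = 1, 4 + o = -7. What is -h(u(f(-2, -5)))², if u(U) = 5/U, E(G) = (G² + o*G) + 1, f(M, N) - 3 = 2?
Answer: -81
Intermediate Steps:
o = -11 (o = -4 - 7 = -11)
f(M, N) = 5 (f(M, N) = 3 + 2 = 5)
E(G) = 1 + G² - 11*G (E(G) = (G² - 11*G) + 1 = 1 + G² - 11*G)
h(Z) = 9 (h(Z) = -(1 + 1² - 11*1) = -(1 + 1 - 11) = -1*(-9) = 9)
-h(u(f(-2, -5)))² = -1*9² = -1*81 = -81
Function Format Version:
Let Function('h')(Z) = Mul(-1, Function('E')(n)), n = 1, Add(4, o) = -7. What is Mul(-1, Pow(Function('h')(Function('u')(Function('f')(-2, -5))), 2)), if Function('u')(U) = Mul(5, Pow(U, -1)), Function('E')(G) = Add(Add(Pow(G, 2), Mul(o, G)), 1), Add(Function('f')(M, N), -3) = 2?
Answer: -81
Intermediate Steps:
o = -11 (o = Add(-4, -7) = -11)
Function('f')(M, N) = 5 (Function('f')(M, N) = Add(3, 2) = 5)
Function('E')(G) = Add(1, Pow(G, 2), Mul(-11, G)) (Function('E')(G) = Add(Add(Pow(G, 2), Mul(-11, G)), 1) = Add(1, Pow(G, 2), Mul(-11, G)))
Function('h')(Z) = 9 (Function('h')(Z) = Mul(-1, Add(1, Pow(1, 2), Mul(-11, 1))) = Mul(-1, Add(1, 1, -11)) = Mul(-1, -9) = 9)
Mul(-1, Pow(Function('h')(Function('u')(Function('f')(-2, -5))), 2)) = Mul(-1, Pow(9, 2)) = Mul(-1, 81) = -81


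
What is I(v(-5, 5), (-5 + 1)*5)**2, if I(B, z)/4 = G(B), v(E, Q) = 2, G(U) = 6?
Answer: 576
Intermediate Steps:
I(B, z) = 24 (I(B, z) = 4*6 = 24)
I(v(-5, 5), (-5 + 1)*5)**2 = 24**2 = 576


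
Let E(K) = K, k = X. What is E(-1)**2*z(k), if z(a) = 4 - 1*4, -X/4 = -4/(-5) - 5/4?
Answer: 0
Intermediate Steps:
X = 9/5 (X = -4*(-4/(-5) - 5/4) = -4*(-4*(-1/5) - 5*1/4) = -4*(4/5 - 5/4) = -4*(-9/20) = 9/5 ≈ 1.8000)
k = 9/5 ≈ 1.8000
z(a) = 0 (z(a) = 4 - 4 = 0)
E(-1)**2*z(k) = (-1)**2*0 = 1*0 = 0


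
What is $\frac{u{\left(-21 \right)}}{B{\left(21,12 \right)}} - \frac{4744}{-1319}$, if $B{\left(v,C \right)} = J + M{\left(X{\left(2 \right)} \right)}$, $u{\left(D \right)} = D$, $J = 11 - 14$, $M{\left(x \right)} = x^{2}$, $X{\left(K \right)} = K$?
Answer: $- \frac{22955}{1319} \approx -17.403$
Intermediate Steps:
$J = -3$ ($J = 11 - 14 = -3$)
$B{\left(v,C \right)} = 1$ ($B{\left(v,C \right)} = -3 + 2^{2} = -3 + 4 = 1$)
$\frac{u{\left(-21 \right)}}{B{\left(21,12 \right)}} - \frac{4744}{-1319} = - \frac{21}{1} - \frac{4744}{-1319} = \left(-21\right) 1 - - \frac{4744}{1319} = -21 + \frac{4744}{1319} = - \frac{22955}{1319}$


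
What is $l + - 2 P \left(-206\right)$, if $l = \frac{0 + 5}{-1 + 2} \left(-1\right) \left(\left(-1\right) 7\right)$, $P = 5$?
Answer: $2095$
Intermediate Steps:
$l = 35$ ($l = \frac{5}{1} \left(-1\right) \left(-7\right) = 5 \cdot 1 \left(-1\right) \left(-7\right) = 5 \left(-1\right) \left(-7\right) = \left(-5\right) \left(-7\right) = 35$)
$l + - 2 P \left(-206\right) = 35 + \left(-2\right) 5 \left(-206\right) = 35 - -2060 = 35 + 2060 = 2095$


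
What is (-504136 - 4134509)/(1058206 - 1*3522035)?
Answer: 4638645/2463829 ≈ 1.8827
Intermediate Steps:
(-504136 - 4134509)/(1058206 - 1*3522035) = -4638645/(1058206 - 3522035) = -4638645/(-2463829) = -4638645*(-1/2463829) = 4638645/2463829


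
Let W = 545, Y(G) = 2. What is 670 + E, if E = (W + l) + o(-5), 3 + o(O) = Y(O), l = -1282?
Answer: -68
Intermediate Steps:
o(O) = -1 (o(O) = -3 + 2 = -1)
E = -738 (E = (545 - 1282) - 1 = -737 - 1 = -738)
670 + E = 670 - 738 = -68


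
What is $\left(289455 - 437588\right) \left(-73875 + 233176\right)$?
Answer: $-23597735033$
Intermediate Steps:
$\left(289455 - 437588\right) \left(-73875 + 233176\right) = \left(-148133\right) 159301 = -23597735033$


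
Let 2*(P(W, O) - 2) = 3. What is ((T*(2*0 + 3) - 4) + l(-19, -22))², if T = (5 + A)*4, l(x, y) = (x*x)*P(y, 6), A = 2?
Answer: 7219969/4 ≈ 1.8050e+6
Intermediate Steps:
P(W, O) = 7/2 (P(W, O) = 2 + (½)*3 = 2 + 3/2 = 7/2)
l(x, y) = 7*x²/2 (l(x, y) = (x*x)*(7/2) = x²*(7/2) = 7*x²/2)
T = 28 (T = (5 + 2)*4 = 7*4 = 28)
((T*(2*0 + 3) - 4) + l(-19, -22))² = ((28*(2*0 + 3) - 4) + (7/2)*(-19)²)² = ((28*(0 + 3) - 4) + (7/2)*361)² = ((28*3 - 4) + 2527/2)² = ((84 - 4) + 2527/2)² = (80 + 2527/2)² = (2687/2)² = 7219969/4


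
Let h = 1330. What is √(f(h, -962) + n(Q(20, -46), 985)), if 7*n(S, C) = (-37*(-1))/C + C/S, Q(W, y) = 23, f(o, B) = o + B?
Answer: 2*√2352226126565/158585 ≈ 19.342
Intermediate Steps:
f(o, B) = B + o
n(S, C) = 37/(7*C) + C/(7*S) (n(S, C) = ((-37*(-1))/C + C/S)/7 = (37/C + C/S)/7 = 37/(7*C) + C/(7*S))
√(f(h, -962) + n(Q(20, -46), 985)) = √((-962 + 1330) + ((37/7)/985 + (⅐)*985/23)) = √(368 + ((37/7)*(1/985) + (⅐)*985*(1/23))) = √(368 + (37/6895 + 985/161)) = √(368 + 971076/158585) = √(59330356/158585) = 2*√2352226126565/158585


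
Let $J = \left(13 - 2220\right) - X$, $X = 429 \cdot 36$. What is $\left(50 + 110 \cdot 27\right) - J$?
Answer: $20671$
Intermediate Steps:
$X = 15444$
$J = -17651$ ($J = \left(13 - 2220\right) - 15444 = -2207 - 15444 = -17651$)
$\left(50 + 110 \cdot 27\right) - J = \left(50 + 110 \cdot 27\right) - -17651 = \left(50 + 2970\right) + 17651 = 3020 + 17651 = 20671$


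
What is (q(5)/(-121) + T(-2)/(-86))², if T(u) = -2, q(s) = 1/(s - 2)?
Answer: 102400/243640881 ≈ 0.00042029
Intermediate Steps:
q(s) = 1/(-2 + s)
(q(5)/(-121) + T(-2)/(-86))² = (1/((-2 + 5)*(-121)) - 2/(-86))² = (-1/121/3 - 2*(-1/86))² = ((⅓)*(-1/121) + 1/43)² = (-1/363 + 1/43)² = (320/15609)² = 102400/243640881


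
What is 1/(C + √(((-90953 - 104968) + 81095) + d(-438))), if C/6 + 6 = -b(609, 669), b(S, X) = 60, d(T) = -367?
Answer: -396/272009 - I*√115193/272009 ≈ -0.0014558 - 0.0012478*I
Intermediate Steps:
C = -396 (C = -36 + 6*(-1*60) = -36 + 6*(-60) = -36 - 360 = -396)
1/(C + √(((-90953 - 104968) + 81095) + d(-438))) = 1/(-396 + √(((-90953 - 104968) + 81095) - 367)) = 1/(-396 + √((-195921 + 81095) - 367)) = 1/(-396 + √(-114826 - 367)) = 1/(-396 + √(-115193)) = 1/(-396 + I*√115193)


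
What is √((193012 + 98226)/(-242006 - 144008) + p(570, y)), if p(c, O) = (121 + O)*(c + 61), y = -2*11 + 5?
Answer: √2444577589777243/193007 ≈ 256.17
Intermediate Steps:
y = -17 (y = -22 + 5 = -17)
p(c, O) = (61 + c)*(121 + O) (p(c, O) = (121 + O)*(61 + c) = (61 + c)*(121 + O))
√((193012 + 98226)/(-242006 - 144008) + p(570, y)) = √((193012 + 98226)/(-242006 - 144008) + (7381 + 61*(-17) + 121*570 - 17*570)) = √(291238/(-386014) + (7381 - 1037 + 68970 - 9690)) = √(291238*(-1/386014) + 65624) = √(-145619/193007 + 65624) = √(12665745749/193007) = √2444577589777243/193007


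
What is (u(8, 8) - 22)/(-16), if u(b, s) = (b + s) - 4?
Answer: 5/8 ≈ 0.62500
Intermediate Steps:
u(b, s) = -4 + b + s
(u(8, 8) - 22)/(-16) = ((-4 + 8 + 8) - 22)/(-16) = -(12 - 22)/16 = -1/16*(-10) = 5/8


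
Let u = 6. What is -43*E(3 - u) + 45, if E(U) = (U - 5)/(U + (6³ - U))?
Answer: 1258/27 ≈ 46.593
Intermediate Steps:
E(U) = -5/216 + U/216 (E(U) = (-5 + U)/(U + (216 - U)) = (-5 + U)/216 = (-5 + U)*(1/216) = -5/216 + U/216)
-43*E(3 - u) + 45 = -43*(-5/216 + (3 - 1*6)/216) + 45 = -43*(-5/216 + (3 - 6)/216) + 45 = -43*(-5/216 + (1/216)*(-3)) + 45 = -43*(-5/216 - 1/72) + 45 = -43*(-1/27) + 45 = 43/27 + 45 = 1258/27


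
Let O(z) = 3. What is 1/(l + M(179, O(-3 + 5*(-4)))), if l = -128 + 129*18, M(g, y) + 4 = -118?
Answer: 1/2072 ≈ 0.00048263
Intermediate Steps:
M(g, y) = -122 (M(g, y) = -4 - 118 = -122)
l = 2194 (l = -128 + 2322 = 2194)
1/(l + M(179, O(-3 + 5*(-4)))) = 1/(2194 - 122) = 1/2072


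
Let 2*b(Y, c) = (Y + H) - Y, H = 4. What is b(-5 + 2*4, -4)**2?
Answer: 4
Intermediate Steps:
b(Y, c) = 2 (b(Y, c) = ((Y + 4) - Y)/2 = ((4 + Y) - Y)/2 = (1/2)*4 = 2)
b(-5 + 2*4, -4)**2 = 2**2 = 4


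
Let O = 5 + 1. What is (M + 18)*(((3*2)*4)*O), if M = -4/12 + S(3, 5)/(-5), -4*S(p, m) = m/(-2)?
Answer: 2526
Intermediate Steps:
O = 6
S(p, m) = m/8 (S(p, m) = -m/(4*(-2)) = -m*(-1)/(4*2) = -(-1)*m/8 = m/8)
M = -11/24 (M = -4/12 + ((⅛)*5)/(-5) = -4*1/12 + (5/8)*(-⅕) = -⅓ - ⅛ = -11/24 ≈ -0.45833)
(M + 18)*(((3*2)*4)*O) = (-11/24 + 18)*(((3*2)*4)*6) = 421*((6*4)*6)/24 = 421*(24*6)/24 = (421/24)*144 = 2526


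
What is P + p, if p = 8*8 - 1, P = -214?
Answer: -151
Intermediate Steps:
p = 63 (p = 64 - 1 = 63)
P + p = -214 + 63 = -151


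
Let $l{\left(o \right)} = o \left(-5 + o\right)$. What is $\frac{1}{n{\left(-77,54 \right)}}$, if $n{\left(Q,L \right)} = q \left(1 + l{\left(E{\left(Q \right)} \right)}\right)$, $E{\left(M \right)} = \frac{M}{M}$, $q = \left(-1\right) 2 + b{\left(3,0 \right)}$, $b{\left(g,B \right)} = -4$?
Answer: $\frac{1}{18} \approx 0.055556$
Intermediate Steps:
$q = -6$ ($q = \left(-1\right) 2 - 4 = -2 - 4 = -6$)
$E{\left(M \right)} = 1$
$n{\left(Q,L \right)} = 18$ ($n{\left(Q,L \right)} = - 6 \left(1 + 1 \left(-5 + 1\right)\right) = - 6 \left(1 + 1 \left(-4\right)\right) = - 6 \left(1 - 4\right) = \left(-6\right) \left(-3\right) = 18$)
$\frac{1}{n{\left(-77,54 \right)}} = \frac{1}{18}$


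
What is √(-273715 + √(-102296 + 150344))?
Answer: √(-273715 + 4*√3003) ≈ 522.97*I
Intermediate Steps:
√(-273715 + √(-102296 + 150344)) = √(-273715 + √48048) = √(-273715 + 4*√3003)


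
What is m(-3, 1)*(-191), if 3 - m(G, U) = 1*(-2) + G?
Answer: -1528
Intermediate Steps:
m(G, U) = 5 - G (m(G, U) = 3 - (1*(-2) + G) = 3 - (-2 + G) = 3 + (2 - G) = 5 - G)
m(-3, 1)*(-191) = (5 - 1*(-3))*(-191) = (5 + 3)*(-191) = 8*(-191) = -1528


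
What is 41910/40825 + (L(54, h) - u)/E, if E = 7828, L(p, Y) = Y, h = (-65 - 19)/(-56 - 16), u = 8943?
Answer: -44374639/383493720 ≈ -0.11571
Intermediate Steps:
h = 7/6 (h = -84/(-72) = -84*(-1/72) = 7/6 ≈ 1.1667)
41910/40825 + (L(54, h) - u)/E = 41910/40825 + (7/6 - 1*8943)/7828 = 41910*(1/40825) + (7/6 - 8943)*(1/7828) = 8382/8165 - 53651/6*1/7828 = 8382/8165 - 53651/46968 = -44374639/383493720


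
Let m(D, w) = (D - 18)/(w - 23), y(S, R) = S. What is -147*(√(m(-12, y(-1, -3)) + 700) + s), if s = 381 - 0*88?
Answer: -56007 - 147*√2805/2 ≈ -59900.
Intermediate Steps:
m(D, w) = (-18 + D)/(-23 + w)
s = 381 (s = 381 - 1*0 = 381 + 0 = 381)
-147*(√(m(-12, y(-1, -3)) + 700) + s) = -147*(√((-18 - 12)/(-23 - 1) + 700) + 381) = -147*(√(-30/(-24) + 700) + 381) = -147*(√(-1/24*(-30) + 700) + 381) = -147*(√(5/4 + 700) + 381) = -147*(√(2805/4) + 381) = -147*(√2805/2 + 381) = -147*(381 + √2805/2) = -56007 - 147*√2805/2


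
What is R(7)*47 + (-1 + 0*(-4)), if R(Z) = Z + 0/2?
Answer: 328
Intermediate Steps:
R(Z) = Z (R(Z) = Z + 0*(½) = Z + 0 = Z)
R(7)*47 + (-1 + 0*(-4)) = 7*47 + (-1 + 0*(-4)) = 329 + (-1 + 0) = 329 - 1 = 328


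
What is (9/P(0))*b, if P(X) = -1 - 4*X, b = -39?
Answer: 351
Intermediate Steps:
(9/P(0))*b = (9/(-1 - 4*0))*(-39) = (9/(-1 + 0))*(-39) = (9/(-1))*(-39) = (9*(-1))*(-39) = -9*(-39) = 351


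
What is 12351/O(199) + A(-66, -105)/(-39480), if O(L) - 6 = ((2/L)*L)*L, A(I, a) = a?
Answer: 1161095/37976 ≈ 30.574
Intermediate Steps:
O(L) = 6 + 2*L (O(L) = 6 + ((2/L)*L)*L = 6 + 2*L)
12351/O(199) + A(-66, -105)/(-39480) = 12351/(6 + 2*199) - 105/(-39480) = 12351/(6 + 398) - 105*(-1/39480) = 12351/404 + 1/376 = 1161095/37976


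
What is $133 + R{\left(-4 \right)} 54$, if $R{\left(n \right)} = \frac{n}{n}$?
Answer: $187$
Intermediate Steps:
$R{\left(n \right)} = 1$
$133 + R{\left(-4 \right)} 54 = 133 + 1 \cdot 54 = 133 + 54 = 187$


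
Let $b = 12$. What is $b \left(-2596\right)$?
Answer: $-31152$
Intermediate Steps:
$b \left(-2596\right) = 12 \left(-2596\right) = -31152$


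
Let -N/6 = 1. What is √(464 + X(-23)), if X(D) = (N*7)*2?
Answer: 2*√95 ≈ 19.494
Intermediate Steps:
N = -6 (N = -6*1 = -6)
X(D) = -84 (X(D) = -6*7*2 = -42*2 = -84)
√(464 + X(-23)) = √(464 - 84) = √380 = 2*√95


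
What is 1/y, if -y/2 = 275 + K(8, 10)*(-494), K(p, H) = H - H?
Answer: -1/550 ≈ -0.0018182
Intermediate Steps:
K(p, H) = 0
y = -550 (y = -2*(275 + 0*(-494)) = -2*(275 + 0) = -2*275 = -550)
1/y = 1/(-550) = -1/550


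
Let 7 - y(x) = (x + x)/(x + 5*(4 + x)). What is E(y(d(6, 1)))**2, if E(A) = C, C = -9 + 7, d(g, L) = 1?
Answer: 4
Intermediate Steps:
y(x) = 7 - 2*x/(20 + 6*x) (y(x) = 7 - (x + x)/(x + 5*(4 + x)) = 7 - 2*x/(x + (20 + 5*x)) = 7 - 2*x/(20 + 6*x))
C = -2
E(A) = -2
E(y(d(6, 1)))**2 = (-2)**2 = 4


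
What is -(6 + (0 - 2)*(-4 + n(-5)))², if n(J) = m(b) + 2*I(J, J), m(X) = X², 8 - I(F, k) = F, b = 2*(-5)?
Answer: -56644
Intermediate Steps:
b = -10
I(F, k) = 8 - F
n(J) = 116 - 2*J (n(J) = (-10)² + 2*(8 - J) = 100 + (16 - 2*J) = 116 - 2*J)
-(6 + (0 - 2)*(-4 + n(-5)))² = -(6 + (0 - 2)*(-4 + (116 - 2*(-5))))² = -(6 - 2*(-4 + (116 + 10)))² = -(6 - 2*(-4 + 126))² = -(6 - 2*122)² = -(6 - 244)² = -1*(-238)² = -1*56644 = -56644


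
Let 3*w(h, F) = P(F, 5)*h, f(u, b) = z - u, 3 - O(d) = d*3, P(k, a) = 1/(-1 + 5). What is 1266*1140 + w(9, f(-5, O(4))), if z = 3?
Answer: 5772963/4 ≈ 1.4432e+6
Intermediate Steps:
P(k, a) = ¼ (P(k, a) = 1/4 = ¼)
O(d) = 3 - 3*d (O(d) = 3 - d*3 = 3 - 3*d)
f(u, b) = 3 - u
w(h, F) = h/12 (w(h, F) = (h/4)/3 = h/12)
1266*1140 + w(9, f(-5, O(4))) = 1266*1140 + (1/12)*9 = 1443240 + ¾ = 5772963/4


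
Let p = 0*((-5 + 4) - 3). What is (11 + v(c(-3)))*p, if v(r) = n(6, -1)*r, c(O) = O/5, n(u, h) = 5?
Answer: 0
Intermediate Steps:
c(O) = O/5 (c(O) = O*(1/5) = O/5)
v(r) = 5*r
p = 0 (p = 0*(-1 - 3) = 0*(-4) = 0)
(11 + v(c(-3)))*p = (11 + 5*((1/5)*(-3)))*0 = (11 + 5*(-3/5))*0 = (11 - 3)*0 = 8*0 = 0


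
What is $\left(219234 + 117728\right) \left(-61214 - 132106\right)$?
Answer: $-65141493840$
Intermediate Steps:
$\left(219234 + 117728\right) \left(-61214 - 132106\right) = 336962 \left(-193320\right) = -65141493840$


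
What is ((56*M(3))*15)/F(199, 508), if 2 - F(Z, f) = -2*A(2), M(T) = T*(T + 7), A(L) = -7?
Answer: -2100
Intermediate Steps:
M(T) = T*(7 + T)
F(Z, f) = -12 (F(Z, f) = 2 - (-2)*(-7) = 2 - 1*14 = 2 - 14 = -12)
((56*M(3))*15)/F(199, 508) = ((56*(3*(7 + 3)))*15)/(-12) = ((56*(3*10))*15)*(-1/12) = ((56*30)*15)*(-1/12) = (1680*15)*(-1/12) = 25200*(-1/12) = -2100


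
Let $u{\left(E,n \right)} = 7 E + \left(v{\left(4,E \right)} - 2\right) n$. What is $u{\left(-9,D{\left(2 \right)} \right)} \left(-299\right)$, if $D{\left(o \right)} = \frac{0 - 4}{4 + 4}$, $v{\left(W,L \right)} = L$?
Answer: $\frac{34385}{2} \approx 17193.0$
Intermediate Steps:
$D{\left(o \right)} = - \frac{1}{2}$ ($D{\left(o \right)} = - \frac{4}{8} = \left(-4\right) \frac{1}{8} = - \frac{1}{2}$)
$u{\left(E,n \right)} = 7 E + n \left(-2 + E\right)$ ($u{\left(E,n \right)} = 7 E + \left(E - 2\right) n = 7 E + \left(-2 + E\right) n = 7 E + n \left(-2 + E\right)$)
$u{\left(-9,D{\left(2 \right)} \right)} \left(-299\right) = \left(\left(-2\right) \left(- \frac{1}{2}\right) + 7 \left(-9\right) - - \frac{9}{2}\right) \left(-299\right) = \left(1 - 63 + \frac{9}{2}\right) \left(-299\right) = \left(- \frac{115}{2}\right) \left(-299\right) = \frac{34385}{2}$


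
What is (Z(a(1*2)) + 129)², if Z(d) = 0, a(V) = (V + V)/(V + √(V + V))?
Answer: 16641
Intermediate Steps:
a(V) = 2*V/(V + √2*√V) (a(V) = (2*V)/(V + √(2*V)) = (2*V)/(V + √2*√V) = 2*V/(V + √2*√V))
(Z(a(1*2)) + 129)² = (0 + 129)² = 129² = 16641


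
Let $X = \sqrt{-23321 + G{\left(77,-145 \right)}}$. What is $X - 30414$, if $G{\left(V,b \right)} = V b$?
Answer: $-30414 + i \sqrt{34486} \approx -30414.0 + 185.7 i$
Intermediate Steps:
$X = i \sqrt{34486}$ ($X = \sqrt{-23321 + 77 \left(-145\right)} = \sqrt{-23321 - 11165} = \sqrt{-34486} = i \sqrt{34486} \approx 185.7 i$)
$X - 30414 = i \sqrt{34486} - 30414 = -30414 + i \sqrt{34486}$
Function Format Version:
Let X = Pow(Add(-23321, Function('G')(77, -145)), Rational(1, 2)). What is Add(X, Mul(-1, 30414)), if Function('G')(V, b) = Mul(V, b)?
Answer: Add(-30414, Mul(I, Pow(34486, Rational(1, 2)))) ≈ Add(-30414., Mul(185.70, I))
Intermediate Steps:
X = Mul(I, Pow(34486, Rational(1, 2))) (X = Pow(Add(-23321, Mul(77, -145)), Rational(1, 2)) = Pow(Add(-23321, -11165), Rational(1, 2)) = Pow(-34486, Rational(1, 2)) = Mul(I, Pow(34486, Rational(1, 2))) ≈ Mul(185.70, I))
Add(X, Mul(-1, 30414)) = Add(Mul(I, Pow(34486, Rational(1, 2))), Mul(-1, 30414)) = Add(Mul(I, Pow(34486, Rational(1, 2))), -30414) = Add(-30414, Mul(I, Pow(34486, Rational(1, 2))))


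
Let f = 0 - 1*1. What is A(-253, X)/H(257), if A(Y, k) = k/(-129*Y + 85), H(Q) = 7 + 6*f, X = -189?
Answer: -189/32722 ≈ -0.0057759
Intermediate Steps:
f = -1 (f = 0 - 1 = -1)
H(Q) = 1 (H(Q) = 7 + 6*(-1) = 7 - 6 = 1)
A(Y, k) = k/(85 - 129*Y)
A(-253, X)/H(257) = -1*(-189)/(-85 + 129*(-253))/1 = -1*(-189)/(-85 - 32637)*1 = -1*(-189)/(-32722)*1 = -1*(-189)*(-1/32722)*1 = -189/32722*1 = -189/32722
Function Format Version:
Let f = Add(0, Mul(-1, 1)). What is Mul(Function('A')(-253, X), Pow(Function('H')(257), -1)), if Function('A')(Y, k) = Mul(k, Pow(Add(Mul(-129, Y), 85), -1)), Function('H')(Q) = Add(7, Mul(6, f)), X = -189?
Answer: Rational(-189, 32722) ≈ -0.0057759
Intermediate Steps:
f = -1 (f = Add(0, -1) = -1)
Function('H')(Q) = 1 (Function('H')(Q) = Add(7, Mul(6, -1)) = Add(7, -6) = 1)
Function('A')(Y, k) = Mul(k, Pow(Add(85, Mul(-129, Y)), -1))
Mul(Function('A')(-253, X), Pow(Function('H')(257), -1)) = Mul(Mul(-1, -189, Pow(Add(-85, Mul(129, -253)), -1)), Pow(1, -1)) = Mul(Mul(-1, -189, Pow(Add(-85, -32637), -1)), 1) = Mul(Mul(-1, -189, Pow(-32722, -1)), 1) = Mul(Mul(-1, -189, Rational(-1, 32722)), 1) = Mul(Rational(-189, 32722), 1) = Rational(-189, 32722)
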